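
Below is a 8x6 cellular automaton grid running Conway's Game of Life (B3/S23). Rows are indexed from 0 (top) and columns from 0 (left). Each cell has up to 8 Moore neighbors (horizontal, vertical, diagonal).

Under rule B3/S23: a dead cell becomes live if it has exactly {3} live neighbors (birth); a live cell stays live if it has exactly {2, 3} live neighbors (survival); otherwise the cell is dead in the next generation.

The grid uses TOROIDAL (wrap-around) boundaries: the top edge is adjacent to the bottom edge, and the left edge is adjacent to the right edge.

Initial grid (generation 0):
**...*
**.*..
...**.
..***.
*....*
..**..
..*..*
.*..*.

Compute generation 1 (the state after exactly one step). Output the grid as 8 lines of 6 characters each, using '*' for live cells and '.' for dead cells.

Simulating step by step:
Generation 0 (given above): 19 live cells
Generation 1: 21 live cells
(generation 1 grid is the final answer)

Answer: ....**
.*.*..
.*...*
..*...
.*...*
******
.**.*.
.**.*.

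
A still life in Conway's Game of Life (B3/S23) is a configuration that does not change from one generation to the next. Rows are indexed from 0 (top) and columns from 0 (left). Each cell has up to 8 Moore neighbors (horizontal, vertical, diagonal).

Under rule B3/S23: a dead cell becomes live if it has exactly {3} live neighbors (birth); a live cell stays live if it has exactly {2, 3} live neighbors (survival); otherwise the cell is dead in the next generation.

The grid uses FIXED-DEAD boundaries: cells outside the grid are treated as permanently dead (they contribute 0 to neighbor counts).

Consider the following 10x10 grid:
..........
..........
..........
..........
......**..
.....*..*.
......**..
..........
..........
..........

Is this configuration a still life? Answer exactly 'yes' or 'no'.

Compute generation 1 and compare to generation 0 (given above):
Generation 1:
..........
..........
..........
..........
......**..
.....*..*.
......**..
..........
..........
..........
The grids are IDENTICAL -> still life.

Answer: yes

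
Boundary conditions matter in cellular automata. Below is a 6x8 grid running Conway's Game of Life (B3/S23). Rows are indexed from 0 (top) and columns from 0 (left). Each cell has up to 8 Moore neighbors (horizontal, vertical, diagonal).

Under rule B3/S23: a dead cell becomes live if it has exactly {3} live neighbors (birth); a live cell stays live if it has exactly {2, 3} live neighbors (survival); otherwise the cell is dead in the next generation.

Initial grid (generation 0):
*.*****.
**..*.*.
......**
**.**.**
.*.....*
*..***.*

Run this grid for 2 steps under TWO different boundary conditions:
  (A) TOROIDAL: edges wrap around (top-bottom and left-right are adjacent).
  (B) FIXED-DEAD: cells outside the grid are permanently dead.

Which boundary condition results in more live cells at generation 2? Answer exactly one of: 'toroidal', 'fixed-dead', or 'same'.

Answer: fixed-dead

Derivation:
Under TOROIDAL boundary, generation 2:
..**....
....*...
*...**..
.*..*...
.**.....
........
Population = 10

Under FIXED-DEAD boundary, generation 2:
*.*.**..
*.......
....**..
*...*...
***..**.
........
Population = 14

Comparison: toroidal=10, fixed-dead=14 -> fixed-dead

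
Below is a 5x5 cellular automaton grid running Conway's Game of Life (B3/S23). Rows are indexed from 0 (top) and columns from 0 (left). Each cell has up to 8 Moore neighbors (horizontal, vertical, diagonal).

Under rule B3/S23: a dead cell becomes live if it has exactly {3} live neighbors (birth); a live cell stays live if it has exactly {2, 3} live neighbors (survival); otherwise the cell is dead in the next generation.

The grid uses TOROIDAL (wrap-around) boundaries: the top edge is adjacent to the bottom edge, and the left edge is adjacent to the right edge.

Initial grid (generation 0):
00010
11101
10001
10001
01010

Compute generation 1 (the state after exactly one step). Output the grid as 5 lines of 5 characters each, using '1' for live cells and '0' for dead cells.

Answer: 00010
01100
00000
01010
10110

Derivation:
Simulating step by step:
Generation 0 (given above): 11 live cells
Generation 1: 8 live cells
(generation 1 grid is the final answer)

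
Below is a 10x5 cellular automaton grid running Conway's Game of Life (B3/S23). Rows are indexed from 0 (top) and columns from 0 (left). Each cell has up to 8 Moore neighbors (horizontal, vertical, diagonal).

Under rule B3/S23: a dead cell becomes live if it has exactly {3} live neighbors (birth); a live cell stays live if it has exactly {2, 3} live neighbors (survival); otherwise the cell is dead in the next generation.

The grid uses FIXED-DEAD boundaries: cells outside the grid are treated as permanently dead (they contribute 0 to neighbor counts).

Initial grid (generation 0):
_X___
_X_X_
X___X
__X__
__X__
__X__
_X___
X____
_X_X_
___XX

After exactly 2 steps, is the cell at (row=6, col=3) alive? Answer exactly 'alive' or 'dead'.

Answer: dead

Derivation:
Simulating step by step:
Generation 0 (given above): 14 live cells
Generation 1: 24 live cells
__X__
XXX__
_XXX_
_X_X_
_XXX_
_XX__
_X___
XXX__
__XXX
__XXX
Generation 2: 13 live cells
__X__
X____
___X_
X___X
X__X_
X__X_
_____
X____
____X
__X_X

Cell (6,3) at generation 2: 0 -> dead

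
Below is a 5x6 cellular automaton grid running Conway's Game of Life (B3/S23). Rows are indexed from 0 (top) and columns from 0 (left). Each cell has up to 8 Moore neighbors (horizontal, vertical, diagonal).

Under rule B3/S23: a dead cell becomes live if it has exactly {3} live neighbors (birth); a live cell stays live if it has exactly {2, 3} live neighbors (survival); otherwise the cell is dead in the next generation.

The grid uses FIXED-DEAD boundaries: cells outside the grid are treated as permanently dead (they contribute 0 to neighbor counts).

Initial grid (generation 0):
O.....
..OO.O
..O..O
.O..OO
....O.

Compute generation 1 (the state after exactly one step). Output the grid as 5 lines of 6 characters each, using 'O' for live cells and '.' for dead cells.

Simulating step by step:
Generation 0 (given above): 10 live cells
Generation 1: 12 live cells
(generation 1 grid is the final answer)

Answer: ......
.OOOO.
.OO..O
...OOO
....OO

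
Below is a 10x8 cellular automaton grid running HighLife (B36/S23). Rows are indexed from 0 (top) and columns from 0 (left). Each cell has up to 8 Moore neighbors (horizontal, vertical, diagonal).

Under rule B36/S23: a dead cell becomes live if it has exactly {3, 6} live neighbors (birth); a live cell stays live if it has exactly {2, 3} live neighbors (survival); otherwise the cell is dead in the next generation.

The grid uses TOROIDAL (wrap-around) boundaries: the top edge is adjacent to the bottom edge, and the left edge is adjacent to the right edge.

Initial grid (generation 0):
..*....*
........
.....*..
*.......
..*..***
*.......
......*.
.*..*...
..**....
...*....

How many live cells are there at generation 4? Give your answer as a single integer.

Answer: 13

Derivation:
Simulating step by step:
Generation 0 (given above): 15 live cells
Generation 1: 13 live cells
........
........
........
.....*.*
**....**
.....*..
........
..**....
..***...
...*....
Generation 2: 13 live cells
........
........
........
.......*
*....*.*
*.....**
........
..*.*...
....*...
..***...
Generation 3: 14 live cells
...*....
........
........
*.....**
........
*.....*.
.......*
...*....
..****..
...**...
Generation 4: 13 live cells
...**...
........
.......*
.......*
*.....*.
.......*
.......*
..**....
..*..*..
.....*..
Population at generation 4: 13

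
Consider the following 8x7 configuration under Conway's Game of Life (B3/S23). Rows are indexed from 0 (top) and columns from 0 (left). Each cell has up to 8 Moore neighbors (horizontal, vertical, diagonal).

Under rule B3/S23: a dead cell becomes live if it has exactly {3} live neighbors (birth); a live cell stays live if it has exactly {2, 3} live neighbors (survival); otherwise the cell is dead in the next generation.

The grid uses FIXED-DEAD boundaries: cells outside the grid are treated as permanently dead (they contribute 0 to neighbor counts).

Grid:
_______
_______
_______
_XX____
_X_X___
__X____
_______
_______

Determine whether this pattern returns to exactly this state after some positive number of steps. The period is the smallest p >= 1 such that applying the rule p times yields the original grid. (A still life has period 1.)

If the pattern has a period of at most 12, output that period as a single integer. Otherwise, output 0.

Simulating and comparing each generation to the original:
Gen 0 (original, given above): 5 live cells
Gen 1: 5 live cells, MATCHES original -> period = 1

Answer: 1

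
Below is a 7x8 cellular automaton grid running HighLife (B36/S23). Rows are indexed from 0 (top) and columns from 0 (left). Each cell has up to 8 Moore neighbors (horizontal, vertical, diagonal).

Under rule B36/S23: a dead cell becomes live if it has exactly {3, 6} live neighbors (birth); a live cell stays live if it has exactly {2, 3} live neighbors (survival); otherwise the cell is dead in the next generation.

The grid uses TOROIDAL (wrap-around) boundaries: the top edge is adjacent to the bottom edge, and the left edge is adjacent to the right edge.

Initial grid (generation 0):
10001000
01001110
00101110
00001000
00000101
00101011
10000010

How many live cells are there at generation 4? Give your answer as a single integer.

Answer: 23

Derivation:
Simulating step by step:
Generation 0 (given above): 19 live cells
Generation 1: 19 live cells
11001010
01000011
00000010
00011000
00011101
10000000
11010010
Generation 2: 19 live cells
00000011
01000010
00000111
00010010
00010100
11110110
00100100
Generation 3: 20 live cells
00000111
10000000
00000101
00000001
01010101
01010110
10111100
Generation 4: 23 live cells
11010111
10000100
10000011
00001001
00000101
01100001
11110010
Population at generation 4: 23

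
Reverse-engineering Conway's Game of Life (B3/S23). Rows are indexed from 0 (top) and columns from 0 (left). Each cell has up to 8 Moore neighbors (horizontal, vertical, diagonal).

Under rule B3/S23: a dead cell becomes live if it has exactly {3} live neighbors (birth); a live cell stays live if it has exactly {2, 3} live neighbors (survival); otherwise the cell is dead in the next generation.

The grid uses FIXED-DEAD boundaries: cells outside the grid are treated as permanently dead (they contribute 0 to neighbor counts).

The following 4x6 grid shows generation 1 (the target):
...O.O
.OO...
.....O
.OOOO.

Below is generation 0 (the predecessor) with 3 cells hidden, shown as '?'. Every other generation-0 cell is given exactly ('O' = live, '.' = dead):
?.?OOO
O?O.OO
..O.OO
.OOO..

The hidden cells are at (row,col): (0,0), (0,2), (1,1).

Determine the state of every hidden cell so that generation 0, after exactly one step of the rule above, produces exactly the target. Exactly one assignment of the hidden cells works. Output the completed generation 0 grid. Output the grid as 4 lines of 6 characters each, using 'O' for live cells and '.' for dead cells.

Answer: ...OOO
O.O.OO
..O.OO
.OOO..

Derivation:
Hidden generation-0 cells (in order): (0,0), (0,2), (1,1).
A hidden cell only influences target cells in its own 3x3 neighborhood. Try each of the 2^3 = 8 assignments, step the completed generation 0 forward once under B3/S23, and compare with the target:
  (0,0)=. (0,2)=. (1,1)=. -> step reproduces the target at every cell -> ACCEPT
  (0,0)=. (0,2)=. (1,1)=O -> step gives (0,1)='O' but target has '.' -> reject
  (0,0)=. (0,2)=O (1,1)=. -> step gives (0,1)='O' but target has '.' -> reject
  (0,0)=. (0,2)=O (1,1)=O -> step gives (0,2)='O' but target has '.' -> reject
  (0,0)=O (0,2)=. (1,1)=. -> step gives (0,1)='O' but target has '.' -> reject
  (0,0)=O (0,2)=. (1,1)=O -> step gives (0,0)='O' but target has '.' -> reject
  (0,0)=O (0,2)=O (1,1)=. -> step gives (0,2)='O' but target has '.' -> reject
  (0,0)=O (0,2)=O (1,1)=O -> step gives (0,0)='O' but target has '.' -> reject
Unique solution: (0,0)=dead, (0,2)=dead, (1,1)=dead.
Check: live-neighbor counts of every cell in the completed generation 0:
122343
032665
254643
123332
Applying B3/S23 to generation 0 with these counts gives:
...O.O
.OO...
.....O
.OOOO.
which matches the target exactly.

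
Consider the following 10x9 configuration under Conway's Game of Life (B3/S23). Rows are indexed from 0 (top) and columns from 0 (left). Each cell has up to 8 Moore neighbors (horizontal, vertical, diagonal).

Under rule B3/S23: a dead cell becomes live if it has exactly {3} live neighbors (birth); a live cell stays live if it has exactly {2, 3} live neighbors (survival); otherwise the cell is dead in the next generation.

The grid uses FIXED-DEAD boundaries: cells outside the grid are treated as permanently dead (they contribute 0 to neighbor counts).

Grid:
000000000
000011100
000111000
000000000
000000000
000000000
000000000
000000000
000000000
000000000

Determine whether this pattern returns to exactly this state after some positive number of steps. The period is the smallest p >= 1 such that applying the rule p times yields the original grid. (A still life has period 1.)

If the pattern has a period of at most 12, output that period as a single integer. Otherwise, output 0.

Answer: 2

Derivation:
Simulating and comparing each generation to the original:
Gen 0 (original, given above): 6 live cells
Gen 1: 6 live cells, differs from original
Gen 2: 6 live cells, MATCHES original -> period = 2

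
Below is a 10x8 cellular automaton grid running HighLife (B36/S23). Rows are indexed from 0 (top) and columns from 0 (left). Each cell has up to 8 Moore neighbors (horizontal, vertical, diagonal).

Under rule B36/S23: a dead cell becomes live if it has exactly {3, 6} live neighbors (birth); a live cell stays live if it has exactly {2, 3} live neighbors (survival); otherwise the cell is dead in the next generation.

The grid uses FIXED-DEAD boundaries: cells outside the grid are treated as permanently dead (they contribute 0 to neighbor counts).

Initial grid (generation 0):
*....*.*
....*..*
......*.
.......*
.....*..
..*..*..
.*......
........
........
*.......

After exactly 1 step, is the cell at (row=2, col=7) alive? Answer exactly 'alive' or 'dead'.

Simulating step by step:
Generation 0 (given above): 12 live cells
Generation 1: 7 live cells
......*.
.....*.*
......**
......*.
......*.
........
........
........
........
........

Cell (2,7) at generation 1: 1 -> alive

Answer: alive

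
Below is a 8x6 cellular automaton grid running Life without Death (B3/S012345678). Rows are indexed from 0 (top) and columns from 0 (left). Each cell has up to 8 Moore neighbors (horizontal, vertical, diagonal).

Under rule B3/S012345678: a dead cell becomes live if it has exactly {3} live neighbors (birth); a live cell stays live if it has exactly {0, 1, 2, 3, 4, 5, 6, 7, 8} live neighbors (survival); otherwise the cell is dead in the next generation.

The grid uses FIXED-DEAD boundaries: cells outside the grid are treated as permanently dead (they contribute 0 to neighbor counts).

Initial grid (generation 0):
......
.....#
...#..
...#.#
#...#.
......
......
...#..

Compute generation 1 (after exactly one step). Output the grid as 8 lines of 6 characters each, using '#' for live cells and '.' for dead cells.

Simulating step by step:
Generation 0 (given above): 7 live cells
Generation 1: 7 live cells
(generation 1 grid is the final answer)

Answer: ......
.....#
...#..
...#.#
#...#.
......
......
...#..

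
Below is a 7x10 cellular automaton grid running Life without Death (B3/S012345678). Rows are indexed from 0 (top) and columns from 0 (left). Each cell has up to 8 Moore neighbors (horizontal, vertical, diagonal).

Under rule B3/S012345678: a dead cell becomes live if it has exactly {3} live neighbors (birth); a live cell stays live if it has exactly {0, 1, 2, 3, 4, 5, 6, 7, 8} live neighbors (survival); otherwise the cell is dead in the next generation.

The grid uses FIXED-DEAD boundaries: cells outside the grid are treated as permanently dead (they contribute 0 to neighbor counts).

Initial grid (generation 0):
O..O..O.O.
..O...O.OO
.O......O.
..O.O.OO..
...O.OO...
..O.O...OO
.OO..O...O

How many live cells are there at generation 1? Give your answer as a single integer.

Simulating step by step:
Generation 0 (given above): 25 live cells
Generation 1: 39 live cells
O..O..O.OO
.OO...O.OO
.OOO.OO.OO
..OOO.OO..
..OO.OO.O.
.OO.O.O.OO
.OOO.O..OO
Population at generation 1: 39

Answer: 39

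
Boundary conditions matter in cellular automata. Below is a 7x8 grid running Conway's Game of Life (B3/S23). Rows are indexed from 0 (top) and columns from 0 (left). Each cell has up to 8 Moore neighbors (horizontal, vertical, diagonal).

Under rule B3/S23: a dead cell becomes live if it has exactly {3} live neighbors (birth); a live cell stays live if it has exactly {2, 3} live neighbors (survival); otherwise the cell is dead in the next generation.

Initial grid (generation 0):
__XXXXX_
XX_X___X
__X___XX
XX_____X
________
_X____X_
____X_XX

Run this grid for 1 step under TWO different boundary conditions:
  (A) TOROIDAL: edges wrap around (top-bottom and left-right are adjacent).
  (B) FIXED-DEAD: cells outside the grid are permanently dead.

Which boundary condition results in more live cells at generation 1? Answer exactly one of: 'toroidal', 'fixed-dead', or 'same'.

Under TOROIDAL boundary, generation 1:
_XX_____
XX______
__X___X_
XX____XX
_X_____X
_____XXX
__X_X__X
Population = 18

Under FIXED-DEAD boundary, generation 1:
_XXXXXX_
_X_____X
__X___XX
_X____XX
XX______
_____XXX
_____XXX
Population = 22

Comparison: toroidal=18, fixed-dead=22 -> fixed-dead

Answer: fixed-dead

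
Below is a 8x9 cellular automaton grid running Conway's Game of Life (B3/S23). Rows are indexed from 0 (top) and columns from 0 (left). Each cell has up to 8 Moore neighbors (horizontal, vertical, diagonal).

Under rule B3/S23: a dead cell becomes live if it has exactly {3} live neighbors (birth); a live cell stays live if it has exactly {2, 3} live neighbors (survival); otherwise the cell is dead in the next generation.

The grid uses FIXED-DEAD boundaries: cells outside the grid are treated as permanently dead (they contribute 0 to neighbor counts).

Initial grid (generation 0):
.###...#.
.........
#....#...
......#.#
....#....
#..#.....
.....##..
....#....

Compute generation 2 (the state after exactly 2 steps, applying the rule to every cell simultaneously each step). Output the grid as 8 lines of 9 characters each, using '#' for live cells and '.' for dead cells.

Simulating step by step:
Generation 0 (given above): 14 live cells
Generation 1: 9 live cells
..#......
.##......
.........
.....#...
.........
....##...
....##...
.....#...
Generation 2: 11 live cells
(generation 2 grid is the final answer)

Answer: .##......
.##......
.........
.........
....##...
....##...
......#..
....##...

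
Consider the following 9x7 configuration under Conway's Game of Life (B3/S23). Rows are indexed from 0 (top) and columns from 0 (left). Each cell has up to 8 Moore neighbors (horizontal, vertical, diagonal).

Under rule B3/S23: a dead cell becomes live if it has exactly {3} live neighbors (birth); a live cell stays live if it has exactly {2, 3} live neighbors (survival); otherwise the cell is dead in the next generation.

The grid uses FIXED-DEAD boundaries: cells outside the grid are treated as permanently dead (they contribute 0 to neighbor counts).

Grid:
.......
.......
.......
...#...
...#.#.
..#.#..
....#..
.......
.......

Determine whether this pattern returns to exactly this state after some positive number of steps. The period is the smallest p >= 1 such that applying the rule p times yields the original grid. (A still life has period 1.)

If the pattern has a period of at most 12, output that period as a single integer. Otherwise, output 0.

Answer: 2

Derivation:
Simulating and comparing each generation to the original:
Gen 0 (original, given above): 6 live cells
Gen 1: 6 live cells, differs from original
Gen 2: 6 live cells, MATCHES original -> period = 2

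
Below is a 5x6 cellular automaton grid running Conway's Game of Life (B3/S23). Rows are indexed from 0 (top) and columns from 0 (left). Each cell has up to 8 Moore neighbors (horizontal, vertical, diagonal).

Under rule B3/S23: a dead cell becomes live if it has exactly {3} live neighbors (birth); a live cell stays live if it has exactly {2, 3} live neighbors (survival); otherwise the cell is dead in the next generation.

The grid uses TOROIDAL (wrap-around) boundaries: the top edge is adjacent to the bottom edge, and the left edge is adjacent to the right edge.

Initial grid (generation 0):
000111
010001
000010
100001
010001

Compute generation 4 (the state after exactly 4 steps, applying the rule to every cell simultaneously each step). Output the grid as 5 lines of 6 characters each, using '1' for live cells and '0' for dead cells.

Simulating step by step:
Generation 0 (given above): 10 live cells
Generation 1: 9 live cells
001001
100101
000010
100011
000000
Generation 2: 11 live cells
100011
100101
000100
000011
100010
Generation 3: 11 live cells
010100
100100
100100
000111
100100
Generation 4: 18 live cells
(generation 4 grid is the final answer)

Answer: 110110
110110
101100
101101
100101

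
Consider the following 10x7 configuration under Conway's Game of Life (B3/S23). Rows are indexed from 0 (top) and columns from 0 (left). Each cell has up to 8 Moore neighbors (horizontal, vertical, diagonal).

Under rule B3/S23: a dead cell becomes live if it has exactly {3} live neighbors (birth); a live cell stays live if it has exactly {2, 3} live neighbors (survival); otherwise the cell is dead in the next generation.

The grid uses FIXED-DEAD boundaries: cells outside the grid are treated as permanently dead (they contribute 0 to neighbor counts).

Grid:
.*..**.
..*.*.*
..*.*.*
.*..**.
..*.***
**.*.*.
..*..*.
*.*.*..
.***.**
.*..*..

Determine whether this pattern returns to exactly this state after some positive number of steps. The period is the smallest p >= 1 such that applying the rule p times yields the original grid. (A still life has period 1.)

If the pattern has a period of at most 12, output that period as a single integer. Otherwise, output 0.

Simulating and comparing each generation to the original:
Gen 0 (original, given above): 32 live cells
Gen 1: 29 live cells, differs from original
Gen 2: 25 live cells, differs from original
Gen 3: 26 live cells, differs from original
Gen 4: 18 live cells, differs from original
Gen 5: 16 live cells, differs from original
Gen 6: 17 live cells, differs from original
Gen 7: 15 live cells, differs from original
Gen 8: 12 live cells, differs from original
Gen 9: 12 live cells, differs from original
Gen 10: 9 live cells, differs from original
Gen 11: 11 live cells, differs from original
Gen 12: 9 live cells, differs from original
No period found within 12 steps.

Answer: 0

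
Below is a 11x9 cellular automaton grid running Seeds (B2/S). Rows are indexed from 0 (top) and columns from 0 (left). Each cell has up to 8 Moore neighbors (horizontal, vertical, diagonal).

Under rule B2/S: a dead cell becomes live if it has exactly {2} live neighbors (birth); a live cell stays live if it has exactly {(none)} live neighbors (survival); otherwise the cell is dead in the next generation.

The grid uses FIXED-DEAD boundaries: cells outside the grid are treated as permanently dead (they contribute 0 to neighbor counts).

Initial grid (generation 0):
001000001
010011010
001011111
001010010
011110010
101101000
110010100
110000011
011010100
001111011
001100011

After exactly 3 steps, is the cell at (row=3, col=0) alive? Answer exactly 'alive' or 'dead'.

Simulating step by step:
Generation 0 (given above): 46 live cells
Generation 1: 13 live cells
010111110
000000000
000000000
000000000
100000001
000000010
000000001
000010000
000000000
000000000
010001000
Generation 2: 6 live cells
001000000
001100010
000000000
000000000
000000010
000000000
000000010
000000000
000000000
000000000
000000000
Generation 3: 7 live cells
010000000
010000000
001100000
000000000
000000000
000000111
000000000
000000000
000000000
000000000
000000000

Cell (3,0) at generation 3: 0 -> dead

Answer: dead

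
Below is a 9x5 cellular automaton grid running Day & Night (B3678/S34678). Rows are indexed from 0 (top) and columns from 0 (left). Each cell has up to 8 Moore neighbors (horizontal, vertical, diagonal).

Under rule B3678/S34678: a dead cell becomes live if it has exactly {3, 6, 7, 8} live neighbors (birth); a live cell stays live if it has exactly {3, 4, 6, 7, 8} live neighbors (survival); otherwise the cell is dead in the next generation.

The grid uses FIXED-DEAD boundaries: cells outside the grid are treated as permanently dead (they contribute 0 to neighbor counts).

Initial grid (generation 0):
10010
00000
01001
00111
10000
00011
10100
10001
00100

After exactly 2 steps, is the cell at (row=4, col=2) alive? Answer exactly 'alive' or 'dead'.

Answer: alive

Derivation:
Simulating step by step:
Generation 0 (given above): 15 live cells
Generation 1: 8 live cells
00000
00000
00100
01010
00100
01000
01001
00010
00000
Generation 2: 4 live cells
00000
00000
00000
00000
01100
00100
00100
00000
00000

Cell (4,2) at generation 2: 1 -> alive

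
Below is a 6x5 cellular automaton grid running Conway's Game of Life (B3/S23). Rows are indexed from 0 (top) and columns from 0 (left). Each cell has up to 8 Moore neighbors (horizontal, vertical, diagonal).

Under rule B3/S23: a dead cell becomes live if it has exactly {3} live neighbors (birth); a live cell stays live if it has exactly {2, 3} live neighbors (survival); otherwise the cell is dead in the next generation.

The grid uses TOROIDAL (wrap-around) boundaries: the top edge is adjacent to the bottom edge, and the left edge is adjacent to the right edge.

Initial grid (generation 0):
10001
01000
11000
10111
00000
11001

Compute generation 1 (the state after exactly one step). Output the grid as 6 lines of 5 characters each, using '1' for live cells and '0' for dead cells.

Answer: 00001
01001
00010
10111
00100
01001

Derivation:
Simulating step by step:
Generation 0 (given above): 12 live cells
Generation 1: 11 live cells
(generation 1 grid is the final answer)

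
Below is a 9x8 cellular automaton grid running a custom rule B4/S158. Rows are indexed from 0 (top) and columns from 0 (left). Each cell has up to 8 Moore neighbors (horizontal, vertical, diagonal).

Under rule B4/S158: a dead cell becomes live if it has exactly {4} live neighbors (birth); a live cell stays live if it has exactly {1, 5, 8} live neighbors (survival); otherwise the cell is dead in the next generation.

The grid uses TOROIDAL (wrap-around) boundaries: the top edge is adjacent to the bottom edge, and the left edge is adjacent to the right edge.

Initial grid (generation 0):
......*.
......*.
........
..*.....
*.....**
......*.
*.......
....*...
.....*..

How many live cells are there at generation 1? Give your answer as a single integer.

Simulating step by step:
Generation 0 (given above): 10 live cells
Generation 1: 3 live cells
........
......*.
........
........
*.......
........
........
....*...
........
Population at generation 1: 3

Answer: 3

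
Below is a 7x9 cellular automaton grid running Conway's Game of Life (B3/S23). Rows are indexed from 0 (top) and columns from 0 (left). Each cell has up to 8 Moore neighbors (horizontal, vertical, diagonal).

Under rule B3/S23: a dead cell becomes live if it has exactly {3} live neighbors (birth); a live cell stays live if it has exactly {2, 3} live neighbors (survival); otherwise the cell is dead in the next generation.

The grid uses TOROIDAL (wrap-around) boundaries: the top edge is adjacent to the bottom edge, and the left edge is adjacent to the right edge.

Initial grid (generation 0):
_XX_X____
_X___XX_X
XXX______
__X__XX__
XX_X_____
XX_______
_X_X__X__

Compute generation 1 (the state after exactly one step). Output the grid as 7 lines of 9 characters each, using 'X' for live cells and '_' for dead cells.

Answer: _X_XX_XX_
___X_X___
X_X____X_
___X_____
X________
_________
___X_____

Derivation:
Simulating step by step:
Generation 0 (given above): 21 live cells
Generation 1: 13 live cells
(generation 1 grid is the final answer)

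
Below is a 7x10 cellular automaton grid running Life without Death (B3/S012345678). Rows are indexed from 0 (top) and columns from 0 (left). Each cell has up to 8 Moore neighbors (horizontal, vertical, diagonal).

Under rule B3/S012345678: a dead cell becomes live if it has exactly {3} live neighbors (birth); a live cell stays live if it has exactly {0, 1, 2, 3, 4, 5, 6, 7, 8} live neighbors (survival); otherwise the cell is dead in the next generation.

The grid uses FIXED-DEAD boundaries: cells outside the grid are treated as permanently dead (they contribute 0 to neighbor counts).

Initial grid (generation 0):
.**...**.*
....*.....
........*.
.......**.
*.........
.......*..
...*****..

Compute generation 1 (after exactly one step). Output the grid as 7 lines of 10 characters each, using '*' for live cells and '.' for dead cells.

Answer: .**...**.*
....*..**.
.......**.
.......**.
*......**.
....**.*..
...*****..

Derivation:
Simulating step by step:
Generation 0 (given above): 16 live cells
Generation 1: 23 live cells
(generation 1 grid is the final answer)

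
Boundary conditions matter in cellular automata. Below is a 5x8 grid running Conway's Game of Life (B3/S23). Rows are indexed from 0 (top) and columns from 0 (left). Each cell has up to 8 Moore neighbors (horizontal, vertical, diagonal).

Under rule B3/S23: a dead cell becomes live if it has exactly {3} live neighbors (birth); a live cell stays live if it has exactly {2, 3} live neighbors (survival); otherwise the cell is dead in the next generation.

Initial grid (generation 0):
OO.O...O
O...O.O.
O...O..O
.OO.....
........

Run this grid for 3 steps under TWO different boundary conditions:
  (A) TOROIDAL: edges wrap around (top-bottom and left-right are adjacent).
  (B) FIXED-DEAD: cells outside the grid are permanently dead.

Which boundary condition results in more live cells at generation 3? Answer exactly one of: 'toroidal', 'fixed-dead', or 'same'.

Answer: fixed-dead

Derivation:
Under TOROIDAL boundary, generation 3:
OOOOOO.O
........
...O...O
........
.O...O..
Population = 11

Under FIXED-DEAD boundary, generation 3:
OOOOO.O.
........
O..O.OO.
.OO.....
........
Population = 12

Comparison: toroidal=11, fixed-dead=12 -> fixed-dead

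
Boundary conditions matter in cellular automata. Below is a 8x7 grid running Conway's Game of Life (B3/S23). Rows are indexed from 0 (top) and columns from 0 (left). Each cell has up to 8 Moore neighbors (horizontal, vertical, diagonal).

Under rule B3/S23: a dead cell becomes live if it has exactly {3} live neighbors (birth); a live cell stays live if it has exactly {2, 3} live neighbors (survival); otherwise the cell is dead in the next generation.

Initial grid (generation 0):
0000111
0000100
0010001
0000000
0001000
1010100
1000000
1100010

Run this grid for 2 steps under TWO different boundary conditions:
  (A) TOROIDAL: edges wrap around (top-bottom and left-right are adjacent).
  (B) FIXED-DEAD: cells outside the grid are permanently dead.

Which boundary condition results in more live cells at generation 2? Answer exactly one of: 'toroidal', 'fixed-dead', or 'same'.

Answer: toroidal

Derivation:
Under TOROIDAL boundary, generation 2:
0100000
1001101
0000000
0000000
0010000
0010000
1010101
0100110
Population = 14

Under FIXED-DEAD boundary, generation 2:
0001110
0001100
0000000
0000000
0010000
0010000
1010000
1100000
Population = 11

Comparison: toroidal=14, fixed-dead=11 -> toroidal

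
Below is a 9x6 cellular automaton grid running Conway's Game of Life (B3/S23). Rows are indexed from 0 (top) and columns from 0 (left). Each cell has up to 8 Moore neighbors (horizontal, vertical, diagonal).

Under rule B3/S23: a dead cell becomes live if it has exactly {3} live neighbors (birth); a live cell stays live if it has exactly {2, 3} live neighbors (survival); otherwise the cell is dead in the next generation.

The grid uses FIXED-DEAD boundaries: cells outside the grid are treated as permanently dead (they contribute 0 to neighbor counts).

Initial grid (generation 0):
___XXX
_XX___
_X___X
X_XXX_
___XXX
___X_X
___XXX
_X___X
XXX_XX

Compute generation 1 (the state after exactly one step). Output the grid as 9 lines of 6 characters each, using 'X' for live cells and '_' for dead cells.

Simulating step by step:
Generation 0 (given above): 26 live cells
Generation 1: 23 live cells
(generation 1 grid is the final answer)

Answer: __XXX_
_XXX_X
X___X_
_XX___
_____X
__X___
__XX_X
XX____
XXX_XX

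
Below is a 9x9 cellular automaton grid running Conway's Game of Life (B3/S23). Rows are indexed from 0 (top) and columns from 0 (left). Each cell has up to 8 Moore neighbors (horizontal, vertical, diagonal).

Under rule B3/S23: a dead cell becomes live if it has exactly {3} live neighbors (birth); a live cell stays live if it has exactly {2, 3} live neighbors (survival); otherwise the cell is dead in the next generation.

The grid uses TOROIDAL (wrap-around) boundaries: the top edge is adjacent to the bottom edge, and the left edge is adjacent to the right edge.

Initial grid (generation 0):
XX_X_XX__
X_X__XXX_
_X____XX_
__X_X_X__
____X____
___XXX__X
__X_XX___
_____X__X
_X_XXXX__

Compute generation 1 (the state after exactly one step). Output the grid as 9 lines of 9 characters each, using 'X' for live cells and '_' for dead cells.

Answer: X__X____X
X_X_X____
_XXX____X
___X__XX_
_________
_________
______X__
__X______
_X_X___X_

Derivation:
Simulating step by step:
Generation 0 (given above): 31 live cells
Generation 1: 18 live cells
(generation 1 grid is the final answer)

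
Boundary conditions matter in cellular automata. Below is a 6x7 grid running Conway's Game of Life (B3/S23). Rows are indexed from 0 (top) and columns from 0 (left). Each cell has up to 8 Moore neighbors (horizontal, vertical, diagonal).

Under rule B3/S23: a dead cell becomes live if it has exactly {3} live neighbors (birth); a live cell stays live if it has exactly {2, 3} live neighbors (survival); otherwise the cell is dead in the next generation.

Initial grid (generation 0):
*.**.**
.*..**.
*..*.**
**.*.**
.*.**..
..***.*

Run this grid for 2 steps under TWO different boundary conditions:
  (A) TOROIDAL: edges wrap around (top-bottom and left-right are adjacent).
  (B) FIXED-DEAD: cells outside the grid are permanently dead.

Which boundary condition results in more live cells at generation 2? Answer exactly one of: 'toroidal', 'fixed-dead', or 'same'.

Answer: fixed-dead

Derivation:
Under TOROIDAL boundary, generation 2:
*......
.......
.......
.......
*.*....
*......
Population = 4

Under FIXED-DEAD boundary, generation 2:
***....
*..**..
.......
.......
*..**.*
.*...*.
Population = 12

Comparison: toroidal=4, fixed-dead=12 -> fixed-dead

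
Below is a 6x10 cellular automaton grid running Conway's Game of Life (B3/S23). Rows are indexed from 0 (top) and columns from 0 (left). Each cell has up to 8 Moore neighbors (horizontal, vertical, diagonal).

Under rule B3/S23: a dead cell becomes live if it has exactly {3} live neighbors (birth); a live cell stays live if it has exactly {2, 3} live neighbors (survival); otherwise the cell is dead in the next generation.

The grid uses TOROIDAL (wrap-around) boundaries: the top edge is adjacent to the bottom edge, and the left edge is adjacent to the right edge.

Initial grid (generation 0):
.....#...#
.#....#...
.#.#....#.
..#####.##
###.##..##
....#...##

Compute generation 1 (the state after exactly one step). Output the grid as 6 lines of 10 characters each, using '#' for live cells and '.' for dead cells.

Answer: #....#..##
#.#.......
##.#..#.##
......#...
.##...#...
.#.##.....

Derivation:
Simulating step by step:
Generation 0 (given above): 24 live cells
Generation 1: 19 live cells
(generation 1 grid is the final answer)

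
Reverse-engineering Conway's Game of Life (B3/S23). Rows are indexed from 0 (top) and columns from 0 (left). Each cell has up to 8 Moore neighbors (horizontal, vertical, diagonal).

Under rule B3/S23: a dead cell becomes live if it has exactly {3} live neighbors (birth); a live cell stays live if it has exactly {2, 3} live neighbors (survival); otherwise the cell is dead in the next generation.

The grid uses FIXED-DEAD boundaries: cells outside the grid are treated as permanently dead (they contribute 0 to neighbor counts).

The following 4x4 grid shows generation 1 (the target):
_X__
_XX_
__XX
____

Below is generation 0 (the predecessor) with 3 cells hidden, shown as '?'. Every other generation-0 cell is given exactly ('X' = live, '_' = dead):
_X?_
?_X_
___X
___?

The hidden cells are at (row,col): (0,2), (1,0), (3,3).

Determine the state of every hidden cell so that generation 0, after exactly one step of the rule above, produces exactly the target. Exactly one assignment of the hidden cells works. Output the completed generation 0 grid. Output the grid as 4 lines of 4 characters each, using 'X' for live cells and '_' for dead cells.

Answer: _X__
X_X_
___X
___X

Derivation:
Hidden generation-0 cells (in order): (0,2), (1,0), (3,3).
A hidden cell only influences target cells in its own 3x3 neighborhood. Try each of the 2^3 = 8 assignments, step the completed generation 0 forward once under B3/S23, and compare with the target:
  (0,2)=_ (1,0)=_ (3,3)=_ -> step gives (0,1)='_' but target has 'X' -> reject
  (0,2)=_ (1,0)=_ (3,3)=X -> step gives (0,1)='_' but target has 'X' -> reject
  (0,2)=_ (1,0)=X (3,3)=_ -> step gives (2,2)='_' but target has 'X' -> reject
  (0,2)=_ (1,0)=X (3,3)=X -> step reproduces the target at every cell -> ACCEPT
  (0,2)=X (1,0)=_ (3,3)=_ -> step gives (0,2)='X' but target has '_' -> reject
  (0,2)=X (1,0)=_ (3,3)=X -> step gives (0,2)='X' but target has '_' -> reject
  (0,2)=X (1,0)=X (3,3)=_ -> step gives (0,2)='X' but target has '_' -> reject
  (0,2)=X (1,0)=X (3,3)=X -> step gives (0,2)='X' but target has '_' -> reject
Unique solution: (0,2)=dead, (1,0)=live, (3,3)=live.
Check: live-neighbor counts of every cell in the completed generation 0:
2221
1322
1232
0021
Applying B3/S23 to generation 0 with these counts gives:
_X__
_XX_
__XX
____
which matches the target exactly.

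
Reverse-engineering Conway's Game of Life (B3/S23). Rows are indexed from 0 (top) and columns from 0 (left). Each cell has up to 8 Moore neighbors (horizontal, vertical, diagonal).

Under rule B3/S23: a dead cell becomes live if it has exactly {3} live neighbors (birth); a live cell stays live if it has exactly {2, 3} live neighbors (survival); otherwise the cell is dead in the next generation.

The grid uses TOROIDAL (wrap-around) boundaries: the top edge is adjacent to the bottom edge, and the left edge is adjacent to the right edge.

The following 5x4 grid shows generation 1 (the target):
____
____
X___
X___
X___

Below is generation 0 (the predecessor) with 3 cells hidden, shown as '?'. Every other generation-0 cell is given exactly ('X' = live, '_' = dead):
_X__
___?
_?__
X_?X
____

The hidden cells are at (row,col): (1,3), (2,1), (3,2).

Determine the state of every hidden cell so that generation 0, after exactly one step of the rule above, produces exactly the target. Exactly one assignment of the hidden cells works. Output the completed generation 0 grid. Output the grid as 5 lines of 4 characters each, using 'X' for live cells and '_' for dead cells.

Hidden generation-0 cells (in order): (1,3), (2,1), (3,2).
A hidden cell only influences target cells in its own 3x3 neighborhood. Try each of the 2^3 = 8 assignments, step the completed generation 0 forward once under B3/S23, and compare with the target:
  (1,3)=_ (2,1)=_ (3,2)=_ -> step gives (2,0)='_' but target has 'X' -> reject
  (1,3)=_ (2,1)=_ (3,2)=X -> step gives (2,0)='_' but target has 'X' -> reject
  (1,3)=_ (2,1)=X (3,2)=_ -> step reproduces the target at every cell -> ACCEPT
  (1,3)=_ (2,1)=X (3,2)=X -> step gives (2,1)='X' but target has '_' -> reject
  (1,3)=X (2,1)=_ (3,2)=_ -> step gives (2,3)='X' but target has '_' -> reject
  (1,3)=X (2,1)=_ (3,2)=X -> step gives (2,2)='X' but target has '_' -> reject
  (1,3)=X (2,1)=X (3,2)=_ -> step gives (1,0)='X' but target has '_' -> reject
  (1,3)=X (2,1)=X (3,2)=X -> step gives (1,0)='X' but target has '_' -> reject
Unique solution: (1,3)=dead, (2,1)=live, (3,2)=dead.
Check: live-neighbor counts of every cell in the completed generation 0:
1010
2220
3122
2221
3222
Applying B3/S23 to generation 0 with these counts gives:
____
____
X___
X___
X___
which matches the target exactly.

Answer: _X__
____
_X__
X__X
____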